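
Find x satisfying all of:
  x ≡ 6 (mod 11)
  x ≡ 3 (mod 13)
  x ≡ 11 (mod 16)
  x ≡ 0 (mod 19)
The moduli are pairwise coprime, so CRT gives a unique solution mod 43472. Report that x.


Product of moduli M = 11 · 13 · 16 · 19 = 43472.
Merge one congruence at a time:
  Start: x ≡ 6 (mod 11).
  Combine with x ≡ 3 (mod 13); new modulus lcm = 143.
    Write x = 6 + 11·t and substitute into x ≡ 3 (mod 13): 11·t ≡ 3 − 6 = -3 (mod 13).
    Reduce coefficients mod 13: 11·t ≡ 10 (mod 13).
    The inverse of 11 mod 13 is 6 (since 11·6 = 66 = 5·13 + 1), so t ≡ 6·10 = 60 ≡ 8 (mod 13).
    Then x = 6 + 11·8 = 94, valid modulo lcm(11, 13) = 143: x ≡ 94 (mod 143).
  Combine with x ≡ 11 (mod 16); new modulus lcm = 2288.
    Write x = 94 + 143·t and substitute into x ≡ 11 (mod 16): 143·t ≡ 11 − 94 = -83 (mod 16).
    Reduce coefficients mod 16: 15·t ≡ 13 (mod 16).
    The inverse of 15 mod 16 is 15 (since 15·15 = 225 = 14·16 + 1), so t ≡ 15·13 = 195 ≡ 3 (mod 16).
    Then x = 94 + 143·3 = 523, valid modulo lcm(143, 16) = 2288: x ≡ 523 (mod 2288).
  Combine with x ≡ 0 (mod 19); new modulus lcm = 43472.
    Write x = 523 + 2288·t and substitute into x ≡ 0 (mod 19): 2288·t ≡ 0 − 523 = -523 (mod 19).
    Reduce coefficients mod 19: 8·t ≡ 9 (mod 19).
    The inverse of 8 mod 19 is 12 (since 8·12 = 96 = 5·19 + 1), so t ≡ 12·9 = 108 ≡ 13 (mod 19).
    Then x = 523 + 2288·13 = 30267, valid modulo lcm(2288, 19) = 43472: x ≡ 30267 (mod 43472).
Verify against each original: 30267 mod 11 = 6, 30267 mod 13 = 3, 30267 mod 16 = 11, 30267 mod 19 = 0.

x ≡ 30267 (mod 43472).


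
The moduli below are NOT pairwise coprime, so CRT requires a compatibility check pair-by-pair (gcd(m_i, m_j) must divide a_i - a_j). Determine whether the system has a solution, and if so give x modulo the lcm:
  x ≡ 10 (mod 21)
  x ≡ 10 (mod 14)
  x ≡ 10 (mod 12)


Moduli 21, 14, 12 are not pairwise coprime, so CRT works modulo lcm(m_i) when all pairwise compatibility conditions hold.
Pairwise compatibility: gcd(m_i, m_j) must divide a_i - a_j for every pair.
Merge one congruence at a time:
  Start: x ≡ 10 (mod 21).
  Combine with x ≡ 10 (mod 14): gcd(21, 14) = 7; 10 - 10 = 0, which IS divisible by 7, so compatible.
    Write x = 10 + 21·t and substitute into x ≡ 10 (mod 14): 21·t ≡ 10 − 10 = 0 (mod 14).
    Divide the congruence (and modulus) by g = 7: 3·t ≡ 0 (mod 2).
    Reduce coefficients mod 2: 1·t ≡ 0 (mod 2).
    So t ≡ 0 (mod 2).
    Then x = 10 + 21·0 = 10, valid modulo lcm(21, 14) = 42: x ≡ 10 (mod 42).
  Combine with x ≡ 10 (mod 12): gcd(42, 12) = 6; 10 - 10 = 0, which IS divisible by 6, so compatible.
    Write x = 10 + 42·t and substitute into x ≡ 10 (mod 12): 42·t ≡ 10 − 10 = 0 (mod 12).
    Divide the congruence (and modulus) by g = 6: 7·t ≡ 0 (mod 2).
    Reduce coefficients mod 2: 1·t ≡ 0 (mod 2).
    So t ≡ 0 (mod 2).
    Then x = 10 + 42·0 = 10, valid modulo lcm(42, 12) = 84: x ≡ 10 (mod 84).
Verify: 10 mod 21 = 10, 10 mod 14 = 10, 10 mod 12 = 10.

x ≡ 10 (mod 84).


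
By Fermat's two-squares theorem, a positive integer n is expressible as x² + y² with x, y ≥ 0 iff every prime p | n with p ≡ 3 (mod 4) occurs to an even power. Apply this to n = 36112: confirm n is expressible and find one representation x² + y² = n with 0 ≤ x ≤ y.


Step 1: Factor n = 36112 = 2^4 · 37 · 61.
Step 2: Check the mod-4 condition on each prime factor: 2 = 2 (special); 37 ≡ 1 (mod 4), exponent 1; 61 ≡ 1 (mod 4), exponent 1.
All primes ≡ 3 (mod 4) appear to even exponent (or don't appear), so by the two-squares theorem n IS expressible as a sum of two squares.
Step 3: Build a representation. Group n = k² · m with k = 4 and m = 37 · 61 = 2257 (a product of primes ≡ 1 (mod 4)); a representation of m scales to one of n via (k·x)² + (k·y)² = k²(x² + y²). Each prime p ≡ 1 (mod 4) is itself a sum of two squares; find a² by testing p − a² for a perfect square:
  37: 37 − 1² = 36 = 6² ⇒ 37 = 1² + 6².
  61: 61 − 1² = 60, 61 − 2² = 57, 61 − 3² = 52, 61 − 4² = 45, 61 − 5² = 36 = 6² ⇒ 61 = 5² + 6².
  Combine using the Brahmagupta–Fibonacci identity (a² + b²)(c² + d²) = (ac − bd)² + (ad + bc)² = (ac + bd)² + (ad − bc)²:
  37 · 61 = 2257: from (1² + 6²)(5² + 6²), take (1·5 − 6·6, 1·6 + 6·5) = (5 − 36, 6 + 30) = (-31, 36); dropping signs (only squares matter) gives (31, 36); check 31² + 36² = 961 + 1296 = 2257 ✓.
  Scale by k = 4: (4·31, 4·36) = (124, 144).
Step 4: Order so x ≤ y and verify: 124² + 144² = 15376 + 20736 = 36112 = n. ✓

n = 36112 = 124² + 144² (one valid representation with x ≤ y).


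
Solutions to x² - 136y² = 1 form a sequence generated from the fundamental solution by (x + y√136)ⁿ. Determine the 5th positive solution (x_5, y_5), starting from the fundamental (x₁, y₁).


Step 1: Find the fundamental solution (x₁, y₁) of x² - 136y² = 1.
  Expand √136 as a continued fraction. a₀ = ⌊√136⌋ = 11; iterate m_{k+1} = d_k·a_k − m_k, d_{k+1} = (136 − m_{k+1}²)/d_k, a_{k+1} = ⌊(a₀ + m_{k+1})/d_{k+1}⌋ (starting m₀ = 0, d₀ = 1), with convergents p_k = a_k·p_{k-1} + p_{k-2}, q_k = a_k·q_{k-1} + q_{k-2} (p₋₁ = 1, q₋₁ = 0):
  k = 0: a₀ = 11; p₀/q₀ = 11/1; p₀² − 136·q₀² = 121 − 136 = -15.
  k = 1: m = 11, d = 15, a = ⌊(11 + 11)/15⌋ = 1; p/q = (1·11 + 1)/(1·1 + 0) = 12/1; p² − 136·q² = 144 − 136 = 8.
  k = 2: m = 4, d = 8, a = ⌊(11 + 4)/8⌋ = 1; p/q = (1·12 + 11)/(1·1 + 1) = 23/2; p² − 136·q² = 529 − 544 = -15.
  k = 3: m = 4, d = 15, a = ⌊(11 + 4)/15⌋ = 1; p/q = (1·23 + 12)/(1·2 + 1) = 35/3; p² − 136·q² = 1225 − 1224 = 1.
  The first convergent with p² − 136·q² = 1 gives the fundamental solution (x₁, y₁) = (35, 3).
Step 2: Apply the recurrence (x_{n+1}, y_{n+1}) = (x₁x_n + 136y₁y_n, x₁y_n + y₁x_n) repeatedly.
  From (x_1, y_1) = (35, 3): x_2 = 35·35 + 136·3·3 = 2449; y_2 = 35·3 + 3·35 = 210.
  From (x_2, y_2) = (2449, 210): x_3 = 35·2449 + 136·3·210 = 171395; y_3 = 35·210 + 3·2449 = 14697.
  From (x_3, y_3) = (171395, 14697): x_4 = 35·171395 + 136·3·14697 = 11995201; y_4 = 35·14697 + 3·171395 = 1028580.
  From (x_4, y_4) = (11995201, 1028580): x_5 = 35·11995201 + 136·3·1028580 = 839492675; y_5 = 35·1028580 + 3·11995201 = 71985903.
Step 3: Verify x_5² - 136·y_5² = 704747951378655625 - 704747951378655624 = 1 (should be 1). ✓

(x_1, y_1) = (35, 3); (x_5, y_5) = (839492675, 71985903).


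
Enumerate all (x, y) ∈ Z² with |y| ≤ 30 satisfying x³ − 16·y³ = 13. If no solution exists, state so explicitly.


The equation is x³ - 16y³ = 13. For fixed y, x³ = 16·y³ + 13, so a solution requires the RHS to be a perfect cube.
Strategy: iterate y from -30 to 30, compute RHS = 16·y³ + 13, and check whether it is a (positive or negative) perfect cube.
Check small values of y:
  y = 0: RHS = 13 is not a perfect cube.
  y = 1: RHS = 29 is not a perfect cube.
  y = -1: RHS = -3 is not a perfect cube.
  y = 2: RHS = 141 is not a perfect cube.
  y = -2: RHS = -115 is not a perfect cube.
  y = 3: RHS = 445 is not a perfect cube.
  y = -3: RHS = -419 is not a perfect cube.
Continuing the search up to |y| = 30 finds no solutions either.
No (x, y) in the scanned range satisfies the equation.

No integer solutions with |y| ≤ 30.


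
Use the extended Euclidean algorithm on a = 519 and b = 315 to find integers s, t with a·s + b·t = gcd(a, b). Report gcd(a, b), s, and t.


Euclidean algorithm on (519, 315) — divide until remainder is 0:
  519 = 1 · 315 + 204
  315 = 1 · 204 + 111
  204 = 1 · 111 + 93
  111 = 1 · 93 + 18
  93 = 5 · 18 + 3
  18 = 6 · 3 + 0
gcd(519, 315) = 3.
Track Bezout coefficients alongside the remainders: start with r₀ = 519 = a·1 + b·0 (s = 1, t = 0) and r₁ = 315 = a·0 + b·1 (s = 0, t = 1); each new remainder r_{k+1} = r_{k-1} − q_k·r_k inherits s_{k+1} = s_{k-1} − q_k·s_k, t_{k+1} = t_{k-1} − q_k·t_k, so r_k = a·s_k + b·t_k at every step:
  q = 1: r = 204, s = 1 − 1·0 = 1, t = 0 − 1·1 = -1  (check: 519·1 + 315·(-1) = 204)
  q = 1: r = 111, s = 0 − 1·1 = -1, t = 1 − 1·(-1) = 2  (check: 519·(-1) + 315·2 = 111)
  q = 1: r = 93, s = 1 − 1·(-1) = 2, t = -1 − 1·2 = -3  (check: 519·2 + 315·(-3) = 93)
  q = 1: r = 18, s = -1 − 1·2 = -3, t = 2 − 1·(-3) = 5  (check: 519·(-3) + 315·5 = 18)
  q = 5: r = 3, s = 2 − 5·(-3) = 17, t = -3 − 5·5 = -28  (check: 519·17 + 315·(-28) = 3)
The row with r = 3 (the gcd) gives the Bezout coefficients s = 17, t = -28.
Result: 519 · (17) + 315 · (-28) = 3.

gcd(519, 315) = 3; s = 17, t = -28 (check: 519·17 + 315·(-28) = 3).


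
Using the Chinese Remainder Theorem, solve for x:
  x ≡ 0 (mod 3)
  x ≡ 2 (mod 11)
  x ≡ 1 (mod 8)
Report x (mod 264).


Moduli 3, 11, 8 are pairwise coprime; by CRT there is a unique solution modulo M = 3 · 11 · 8 = 264.
Solve pairwise, accumulating the modulus:
  Start with x ≡ 0 (mod 3).
  Combine with x ≡ 2 (mod 11): since gcd(3, 11) = 1, we get a unique residue mod 33.
    Write x = 0 + 3·t and substitute into x ≡ 2 (mod 11): 3·t ≡ 2 − 0 = 2 (mod 11).
    The inverse of 3 mod 11 is 4 (since 3·4 = 12 = 1·11 + 1), so t ≡ 4·2 = 8 ≡ 8 (mod 11).
    Then x = 0 + 3·8 = 24, valid modulo lcm(3, 11) = 33: x ≡ 24 (mod 33).
  Combine with x ≡ 1 (mod 8): since gcd(33, 8) = 1, we get a unique residue mod 264.
    Write x = 24 + 33·t and substitute into x ≡ 1 (mod 8): 33·t ≡ 1 − 24 = -23 (mod 8).
    Reduce coefficients mod 8: 1·t ≡ 1 (mod 8).
    So t ≡ 1 (mod 8).
    Then x = 24 + 33·1 = 57, valid modulo lcm(33, 8) = 264: x ≡ 57 (mod 264).
Verify: 57 mod 3 = 0 ✓, 57 mod 11 = 2 ✓, 57 mod 8 = 1 ✓.

x ≡ 57 (mod 264).


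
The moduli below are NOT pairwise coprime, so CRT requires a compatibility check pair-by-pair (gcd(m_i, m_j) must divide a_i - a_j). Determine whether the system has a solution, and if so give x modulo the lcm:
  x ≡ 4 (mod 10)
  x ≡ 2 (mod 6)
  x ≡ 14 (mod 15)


Moduli 10, 6, 15 are not pairwise coprime, so CRT works modulo lcm(m_i) when all pairwise compatibility conditions hold.
Pairwise compatibility: gcd(m_i, m_j) must divide a_i - a_j for every pair.
Merge one congruence at a time:
  Start: x ≡ 4 (mod 10).
  Combine with x ≡ 2 (mod 6): gcd(10, 6) = 2; 2 - 4 = -2, which IS divisible by 2, so compatible.
    Write x = 4 + 10·t and substitute into x ≡ 2 (mod 6): 10·t ≡ 2 − 4 = -2 (mod 6).
    Divide the congruence (and modulus) by g = 2: 5·t ≡ -1 (mod 3).
    Reduce coefficients mod 3: 2·t ≡ 2 (mod 3).
    The inverse of 2 mod 3 is 2 (since 2·2 = 4 = 1·3 + 1), so t ≡ 2·2 = 4 ≡ 1 (mod 3).
    Then x = 4 + 10·1 = 14, valid modulo lcm(10, 6) = 30: x ≡ 14 (mod 30).
  Combine with x ≡ 14 (mod 15): gcd(30, 15) = 15; 14 - 14 = 0, which IS divisible by 15, so compatible.
    Write x = 14 + 30·t and substitute into x ≡ 14 (mod 15): 30·t ≡ 14 − 14 = 0 (mod 15).
    Divide the congruence (and modulus) by g = 15: 2·t ≡ 0 (mod 1).
    Modulo 1 every t works; take t = 0.
    Then x = 14 + 30·0 = 14, valid modulo lcm(30, 15) = 30: x ≡ 14 (mod 30).
Verify: 14 mod 10 = 4, 14 mod 6 = 2, 14 mod 15 = 14.

x ≡ 14 (mod 30).


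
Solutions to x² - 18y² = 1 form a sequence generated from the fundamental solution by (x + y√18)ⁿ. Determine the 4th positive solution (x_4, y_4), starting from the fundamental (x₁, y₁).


Step 1: Find the fundamental solution (x₁, y₁) of x² - 18y² = 1.
  Expand √18 as a continued fraction. a₀ = ⌊√18⌋ = 4; iterate m_{k+1} = d_k·a_k − m_k, d_{k+1} = (18 − m_{k+1}²)/d_k, a_{k+1} = ⌊(a₀ + m_{k+1})/d_{k+1}⌋ (starting m₀ = 0, d₀ = 1), with convergents p_k = a_k·p_{k-1} + p_{k-2}, q_k = a_k·q_{k-1} + q_{k-2} (p₋₁ = 1, q₋₁ = 0):
  k = 0: a₀ = 4; p₀/q₀ = 4/1; p₀² − 18·q₀² = 16 − 18 = -2.
  k = 1: m = 4, d = 2, a = ⌊(4 + 4)/2⌋ = 4; p/q = (4·4 + 1)/(4·1 + 0) = 17/4; p² − 18·q² = 289 − 288 = 1.
  The first convergent with p² − 18·q² = 1 gives the fundamental solution (x₁, y₁) = (17, 4).
Step 2: Apply the recurrence (x_{n+1}, y_{n+1}) = (x₁x_n + 18y₁y_n, x₁y_n + y₁x_n) repeatedly.
  From (x_1, y_1) = (17, 4): x_2 = 17·17 + 18·4·4 = 577; y_2 = 17·4 + 4·17 = 136.
  From (x_2, y_2) = (577, 136): x_3 = 17·577 + 18·4·136 = 19601; y_3 = 17·136 + 4·577 = 4620.
  From (x_3, y_3) = (19601, 4620): x_4 = 17·19601 + 18·4·4620 = 665857; y_4 = 17·4620 + 4·19601 = 156944.
Step 3: Verify x_4² - 18·y_4² = 443365544449 - 443365544448 = 1 (should be 1). ✓

(x_1, y_1) = (17, 4); (x_4, y_4) = (665857, 156944).


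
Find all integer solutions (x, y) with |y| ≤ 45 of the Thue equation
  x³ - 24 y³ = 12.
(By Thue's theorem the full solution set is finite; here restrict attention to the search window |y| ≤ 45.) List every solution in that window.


The equation is x³ - 24y³ = 12. For fixed y, x³ = 24·y³ + 12, so a solution requires the RHS to be a perfect cube.
Strategy: iterate y from -45 to 45, compute RHS = 24·y³ + 12, and check whether it is a (positive or negative) perfect cube.
Check small values of y:
  y = 0: RHS = 12 is not a perfect cube.
  y = 1: RHS = 36 is not a perfect cube.
  y = -1: RHS = -12 is not a perfect cube.
  y = 2: RHS = 204 is not a perfect cube.
  y = -2: RHS = -180 is not a perfect cube.
  y = 3: RHS = 660 is not a perfect cube.
  y = -3: RHS = -636 is not a perfect cube.
Continuing the search up to |y| = 45 finds no solutions either.
No (x, y) in the scanned range satisfies the equation.

No integer solutions with |y| ≤ 45.


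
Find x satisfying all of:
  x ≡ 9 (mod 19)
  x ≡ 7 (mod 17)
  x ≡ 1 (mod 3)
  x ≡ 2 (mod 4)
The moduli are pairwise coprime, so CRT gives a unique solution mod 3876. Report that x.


Product of moduli M = 19 · 17 · 3 · 4 = 3876.
Merge one congruence at a time:
  Start: x ≡ 9 (mod 19).
  Combine with x ≡ 7 (mod 17); new modulus lcm = 323.
    Write x = 9 + 19·t and substitute into x ≡ 7 (mod 17): 19·t ≡ 7 − 9 = -2 (mod 17).
    Reduce coefficients mod 17: 2·t ≡ 15 (mod 17).
    The inverse of 2 mod 17 is 9 (since 2·9 = 18 = 1·17 + 1), so t ≡ 9·15 = 135 ≡ 16 (mod 17).
    Then x = 9 + 19·16 = 313, valid modulo lcm(19, 17) = 323: x ≡ 313 (mod 323).
  Combine with x ≡ 1 (mod 3); new modulus lcm = 969.
    Write x = 313 + 323·t and substitute into x ≡ 1 (mod 3): 323·t ≡ 1 − 313 = -312 (mod 3).
    Reduce coefficients mod 3: 2·t ≡ 0 (mod 3).
    The inverse of 2 mod 3 is 2 (since 2·2 = 4 = 1·3 + 1), so t ≡ 2·0 = 0 ≡ 0 (mod 3).
    Then x = 313 + 323·0 = 313, valid modulo lcm(323, 3) = 969: x ≡ 313 (mod 969).
  Combine with x ≡ 2 (mod 4); new modulus lcm = 3876.
    Write x = 313 + 969·t and substitute into x ≡ 2 (mod 4): 969·t ≡ 2 − 313 = -311 (mod 4).
    Reduce coefficients mod 4: 1·t ≡ 1 (mod 4).
    So t ≡ 1 (mod 4).
    Then x = 313 + 969·1 = 1282, valid modulo lcm(969, 4) = 3876: x ≡ 1282 (mod 3876).
Verify against each original: 1282 mod 19 = 9, 1282 mod 17 = 7, 1282 mod 3 = 1, 1282 mod 4 = 2.

x ≡ 1282 (mod 3876).


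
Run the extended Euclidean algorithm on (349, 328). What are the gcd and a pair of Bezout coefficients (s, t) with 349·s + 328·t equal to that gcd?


Euclidean algorithm on (349, 328) — divide until remainder is 0:
  349 = 1 · 328 + 21
  328 = 15 · 21 + 13
  21 = 1 · 13 + 8
  13 = 1 · 8 + 5
  8 = 1 · 5 + 3
  5 = 1 · 3 + 2
  3 = 1 · 2 + 1
  2 = 2 · 1 + 0
gcd(349, 328) = 1.
Track Bezout coefficients alongside the remainders: start with r₀ = 349 = a·1 + b·0 (s = 1, t = 0) and r₁ = 328 = a·0 + b·1 (s = 0, t = 1); each new remainder r_{k+1} = r_{k-1} − q_k·r_k inherits s_{k+1} = s_{k-1} − q_k·s_k, t_{k+1} = t_{k-1} − q_k·t_k, so r_k = a·s_k + b·t_k at every step:
  q = 1: r = 21, s = 1 − 1·0 = 1, t = 0 − 1·1 = -1  (check: 349·1 + 328·(-1) = 21)
  q = 15: r = 13, s = 0 − 15·1 = -15, t = 1 − 15·(-1) = 16  (check: 349·(-15) + 328·16 = 13)
  q = 1: r = 8, s = 1 − 1·(-15) = 16, t = -1 − 1·16 = -17  (check: 349·16 + 328·(-17) = 8)
  q = 1: r = 5, s = -15 − 1·16 = -31, t = 16 − 1·(-17) = 33  (check: 349·(-31) + 328·33 = 5)
  q = 1: r = 3, s = 16 − 1·(-31) = 47, t = -17 − 1·33 = -50  (check: 349·47 + 328·(-50) = 3)
  q = 1: r = 2, s = -31 − 1·47 = -78, t = 33 − 1·(-50) = 83  (check: 349·(-78) + 328·83 = 2)
  q = 1: r = 1, s = 47 − 1·(-78) = 125, t = -50 − 1·83 = -133  (check: 349·125 + 328·(-133) = 1)
The row with r = 1 (the gcd) gives the Bezout coefficients s = 125, t = -133.
Result: 349 · (125) + 328 · (-133) = 1.

gcd(349, 328) = 1; s = 125, t = -133 (check: 349·125 + 328·(-133) = 1).


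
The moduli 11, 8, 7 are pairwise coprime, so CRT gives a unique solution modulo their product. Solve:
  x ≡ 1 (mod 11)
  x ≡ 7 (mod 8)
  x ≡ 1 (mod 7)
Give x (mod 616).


Moduli 11, 8, 7 are pairwise coprime; by CRT there is a unique solution modulo M = 11 · 8 · 7 = 616.
Solve pairwise, accumulating the modulus:
  Start with x ≡ 1 (mod 11).
  Combine with x ≡ 7 (mod 8): since gcd(11, 8) = 1, we get a unique residue mod 88.
    Write x = 1 + 11·t and substitute into x ≡ 7 (mod 8): 11·t ≡ 7 − 1 = 6 (mod 8).
    Reduce coefficients mod 8: 3·t ≡ 6 (mod 8).
    The inverse of 3 mod 8 is 3 (since 3·3 = 9 = 1·8 + 1), so t ≡ 3·6 = 18 ≡ 2 (mod 8).
    Then x = 1 + 11·2 = 23, valid modulo lcm(11, 8) = 88: x ≡ 23 (mod 88).
  Combine with x ≡ 1 (mod 7): since gcd(88, 7) = 1, we get a unique residue mod 616.
    Write x = 23 + 88·t and substitute into x ≡ 1 (mod 7): 88·t ≡ 1 − 23 = -22 (mod 7).
    Reduce coefficients mod 7: 4·t ≡ 6 (mod 7).
    The inverse of 4 mod 7 is 2 (since 4·2 = 8 = 1·7 + 1), so t ≡ 2·6 = 12 ≡ 5 (mod 7).
    Then x = 23 + 88·5 = 463, valid modulo lcm(88, 7) = 616: x ≡ 463 (mod 616).
Verify: 463 mod 11 = 1 ✓, 463 mod 8 = 7 ✓, 463 mod 7 = 1 ✓.

x ≡ 463 (mod 616).


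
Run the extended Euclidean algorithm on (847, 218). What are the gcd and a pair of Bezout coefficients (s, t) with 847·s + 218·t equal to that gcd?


Euclidean algorithm on (847, 218) — divide until remainder is 0:
  847 = 3 · 218 + 193
  218 = 1 · 193 + 25
  193 = 7 · 25 + 18
  25 = 1 · 18 + 7
  18 = 2 · 7 + 4
  7 = 1 · 4 + 3
  4 = 1 · 3 + 1
  3 = 3 · 1 + 0
gcd(847, 218) = 1.
Track Bezout coefficients alongside the remainders: start with r₀ = 847 = a·1 + b·0 (s = 1, t = 0) and r₁ = 218 = a·0 + b·1 (s = 0, t = 1); each new remainder r_{k+1} = r_{k-1} − q_k·r_k inherits s_{k+1} = s_{k-1} − q_k·s_k, t_{k+1} = t_{k-1} − q_k·t_k, so r_k = a·s_k + b·t_k at every step:
  q = 3: r = 193, s = 1 − 3·0 = 1, t = 0 − 3·1 = -3  (check: 847·1 + 218·(-3) = 193)
  q = 1: r = 25, s = 0 − 1·1 = -1, t = 1 − 1·(-3) = 4  (check: 847·(-1) + 218·4 = 25)
  q = 7: r = 18, s = 1 − 7·(-1) = 8, t = -3 − 7·4 = -31  (check: 847·8 + 218·(-31) = 18)
  q = 1: r = 7, s = -1 − 1·8 = -9, t = 4 − 1·(-31) = 35  (check: 847·(-9) + 218·35 = 7)
  q = 2: r = 4, s = 8 − 2·(-9) = 26, t = -31 − 2·35 = -101  (check: 847·26 + 218·(-101) = 4)
  q = 1: r = 3, s = -9 − 1·26 = -35, t = 35 − 1·(-101) = 136  (check: 847·(-35) + 218·136 = 3)
  q = 1: r = 1, s = 26 − 1·(-35) = 61, t = -101 − 1·136 = -237  (check: 847·61 + 218·(-237) = 1)
The row with r = 1 (the gcd) gives the Bezout coefficients s = 61, t = -237.
Result: 847 · (61) + 218 · (-237) = 1.

gcd(847, 218) = 1; s = 61, t = -237 (check: 847·61 + 218·(-237) = 1).


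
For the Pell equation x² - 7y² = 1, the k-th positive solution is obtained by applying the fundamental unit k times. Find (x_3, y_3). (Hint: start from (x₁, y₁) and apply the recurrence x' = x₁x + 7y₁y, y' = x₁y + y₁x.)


Step 1: Find the fundamental solution (x₁, y₁) of x² - 7y² = 1.
  Expand √7 as a continued fraction. a₀ = ⌊√7⌋ = 2; iterate m_{k+1} = d_k·a_k − m_k, d_{k+1} = (7 − m_{k+1}²)/d_k, a_{k+1} = ⌊(a₀ + m_{k+1})/d_{k+1}⌋ (starting m₀ = 0, d₀ = 1), with convergents p_k = a_k·p_{k-1} + p_{k-2}, q_k = a_k·q_{k-1} + q_{k-2} (p₋₁ = 1, q₋₁ = 0):
  k = 0: a₀ = 2; p₀/q₀ = 2/1; p₀² − 7·q₀² = 4 − 7 = -3.
  k = 1: m = 2, d = 3, a = ⌊(2 + 2)/3⌋ = 1; p/q = (1·2 + 1)/(1·1 + 0) = 3/1; p² − 7·q² = 9 − 7 = 2.
  k = 2: m = 1, d = 2, a = ⌊(2 + 1)/2⌋ = 1; p/q = (1·3 + 2)/(1·1 + 1) = 5/2; p² − 7·q² = 25 − 28 = -3.
  k = 3: m = 1, d = 3, a = ⌊(2 + 1)/3⌋ = 1; p/q = (1·5 + 3)/(1·2 + 1) = 8/3; p² − 7·q² = 64 − 63 = 1.
  The first convergent with p² − 7·q² = 1 gives the fundamental solution (x₁, y₁) = (8, 3).
Step 2: Apply the recurrence (x_{n+1}, y_{n+1}) = (x₁x_n + 7y₁y_n, x₁y_n + y₁x_n) repeatedly.
  From (x_1, y_1) = (8, 3): x_2 = 8·8 + 7·3·3 = 127; y_2 = 8·3 + 3·8 = 48.
  From (x_2, y_2) = (127, 48): x_3 = 8·127 + 7·3·48 = 2024; y_3 = 8·48 + 3·127 = 765.
Step 3: Verify x_3² - 7·y_3² = 4096576 - 4096575 = 1 (should be 1). ✓

(x_1, y_1) = (8, 3); (x_3, y_3) = (2024, 765).


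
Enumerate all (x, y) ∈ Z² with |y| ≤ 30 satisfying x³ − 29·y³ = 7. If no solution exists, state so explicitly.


The equation is x³ - 29y³ = 7. For fixed y, x³ = 29·y³ + 7, so a solution requires the RHS to be a perfect cube.
Strategy: iterate y from -30 to 30, compute RHS = 29·y³ + 7, and check whether it is a (positive or negative) perfect cube.
Check small values of y:
  y = 0: RHS = 7 is not a perfect cube.
  y = 1: RHS = 36 is not a perfect cube.
  y = -1: RHS = -22 is not a perfect cube.
  y = 2: RHS = 239 is not a perfect cube.
  y = -2: RHS = -225 is not a perfect cube.
  y = 3: RHS = 790 is not a perfect cube.
  y = -3: RHS = -776 is not a perfect cube.
Continuing the search up to |y| = 30 finds no solutions either.
No (x, y) in the scanned range satisfies the equation.

No integer solutions with |y| ≤ 30.


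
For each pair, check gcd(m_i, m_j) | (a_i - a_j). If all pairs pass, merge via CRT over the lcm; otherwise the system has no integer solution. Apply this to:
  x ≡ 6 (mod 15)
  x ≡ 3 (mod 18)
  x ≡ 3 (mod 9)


Moduli 15, 18, 9 are not pairwise coprime, so CRT works modulo lcm(m_i) when all pairwise compatibility conditions hold.
Pairwise compatibility: gcd(m_i, m_j) must divide a_i - a_j for every pair.
Merge one congruence at a time:
  Start: x ≡ 6 (mod 15).
  Combine with x ≡ 3 (mod 18): gcd(15, 18) = 3; 3 - 6 = -3, which IS divisible by 3, so compatible.
    Write x = 6 + 15·t and substitute into x ≡ 3 (mod 18): 15·t ≡ 3 − 6 = -3 (mod 18).
    Divide the congruence (and modulus) by g = 3: 5·t ≡ -1 (mod 6).
    Reduce coefficients mod 6: 5·t ≡ 5 (mod 6).
    The inverse of 5 mod 6 is 5 (since 5·5 = 25 = 4·6 + 1), so t ≡ 5·5 = 25 ≡ 1 (mod 6).
    Then x = 6 + 15·1 = 21, valid modulo lcm(15, 18) = 90: x ≡ 21 (mod 90).
  Combine with x ≡ 3 (mod 9): gcd(90, 9) = 9; 3 - 21 = -18, which IS divisible by 9, so compatible.
    Write x = 21 + 90·t and substitute into x ≡ 3 (mod 9): 90·t ≡ 3 − 21 = -18 (mod 9).
    Divide the congruence (and modulus) by g = 9: 10·t ≡ -2 (mod 1).
    Modulo 1 every t works; take t = 0.
    Then x = 21 + 90·0 = 21, valid modulo lcm(90, 9) = 90: x ≡ 21 (mod 90).
Verify: 21 mod 15 = 6, 21 mod 18 = 3, 21 mod 9 = 3.

x ≡ 21 (mod 90).


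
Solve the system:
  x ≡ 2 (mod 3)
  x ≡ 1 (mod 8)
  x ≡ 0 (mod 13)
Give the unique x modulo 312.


Moduli 3, 8, 13 are pairwise coprime; by CRT there is a unique solution modulo M = 3 · 8 · 13 = 312.
Solve pairwise, accumulating the modulus:
  Start with x ≡ 2 (mod 3).
  Combine with x ≡ 1 (mod 8): since gcd(3, 8) = 1, we get a unique residue mod 24.
    Write x = 2 + 3·t and substitute into x ≡ 1 (mod 8): 3·t ≡ 1 − 2 = -1 (mod 8).
    Reduce coefficients mod 8: 3·t ≡ 7 (mod 8).
    The inverse of 3 mod 8 is 3 (since 3·3 = 9 = 1·8 + 1), so t ≡ 3·7 = 21 ≡ 5 (mod 8).
    Then x = 2 + 3·5 = 17, valid modulo lcm(3, 8) = 24: x ≡ 17 (mod 24).
  Combine with x ≡ 0 (mod 13): since gcd(24, 13) = 1, we get a unique residue mod 312.
    Write x = 17 + 24·t and substitute into x ≡ 0 (mod 13): 24·t ≡ 0 − 17 = -17 (mod 13).
    Reduce coefficients mod 13: 11·t ≡ 9 (mod 13).
    The inverse of 11 mod 13 is 6 (since 11·6 = 66 = 5·13 + 1), so t ≡ 6·9 = 54 ≡ 2 (mod 13).
    Then x = 17 + 24·2 = 65, valid modulo lcm(24, 13) = 312: x ≡ 65 (mod 312).
Verify: 65 mod 3 = 2 ✓, 65 mod 8 = 1 ✓, 65 mod 13 = 0 ✓.

x ≡ 65 (mod 312).


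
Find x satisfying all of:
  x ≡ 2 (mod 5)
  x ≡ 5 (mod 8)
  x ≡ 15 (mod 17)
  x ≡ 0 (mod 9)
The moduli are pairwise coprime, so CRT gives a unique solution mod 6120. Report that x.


Product of moduli M = 5 · 8 · 17 · 9 = 6120.
Merge one congruence at a time:
  Start: x ≡ 2 (mod 5).
  Combine with x ≡ 5 (mod 8); new modulus lcm = 40.
    Write x = 2 + 5·t and substitute into x ≡ 5 (mod 8): 5·t ≡ 5 − 2 = 3 (mod 8).
    The inverse of 5 mod 8 is 5 (since 5·5 = 25 = 3·8 + 1), so t ≡ 5·3 = 15 ≡ 7 (mod 8).
    Then x = 2 + 5·7 = 37, valid modulo lcm(5, 8) = 40: x ≡ 37 (mod 40).
  Combine with x ≡ 15 (mod 17); new modulus lcm = 680.
    Write x = 37 + 40·t and substitute into x ≡ 15 (mod 17): 40·t ≡ 15 − 37 = -22 (mod 17).
    Reduce coefficients mod 17: 6·t ≡ 12 (mod 17).
    The inverse of 6 mod 17 is 3 (since 6·3 = 18 = 1·17 + 1), so t ≡ 3·12 = 36 ≡ 2 (mod 17).
    Then x = 37 + 40·2 = 117, valid modulo lcm(40, 17) = 680: x ≡ 117 (mod 680).
  Combine with x ≡ 0 (mod 9); new modulus lcm = 6120.
    Write x = 117 + 680·t and substitute into x ≡ 0 (mod 9): 680·t ≡ 0 − 117 = -117 (mod 9).
    Reduce coefficients mod 9: 5·t ≡ 0 (mod 9).
    The inverse of 5 mod 9 is 2 (since 5·2 = 10 = 1·9 + 1), so t ≡ 2·0 = 0 ≡ 0 (mod 9).
    Then x = 117 + 680·0 = 117, valid modulo lcm(680, 9) = 6120: x ≡ 117 (mod 6120).
Verify against each original: 117 mod 5 = 2, 117 mod 8 = 5, 117 mod 17 = 15, 117 mod 9 = 0.

x ≡ 117 (mod 6120).


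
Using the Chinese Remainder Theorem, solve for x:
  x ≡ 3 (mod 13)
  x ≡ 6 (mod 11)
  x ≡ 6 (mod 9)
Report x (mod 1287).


Moduli 13, 11, 9 are pairwise coprime; by CRT there is a unique solution modulo M = 13 · 11 · 9 = 1287.
Solve pairwise, accumulating the modulus:
  Start with x ≡ 3 (mod 13).
  Combine with x ≡ 6 (mod 11): since gcd(13, 11) = 1, we get a unique residue mod 143.
    Write x = 3 + 13·t and substitute into x ≡ 6 (mod 11): 13·t ≡ 6 − 3 = 3 (mod 11).
    Reduce coefficients mod 11: 2·t ≡ 3 (mod 11).
    The inverse of 2 mod 11 is 6 (since 2·6 = 12 = 1·11 + 1), so t ≡ 6·3 = 18 ≡ 7 (mod 11).
    Then x = 3 + 13·7 = 94, valid modulo lcm(13, 11) = 143: x ≡ 94 (mod 143).
  Combine with x ≡ 6 (mod 9): since gcd(143, 9) = 1, we get a unique residue mod 1287.
    Write x = 94 + 143·t and substitute into x ≡ 6 (mod 9): 143·t ≡ 6 − 94 = -88 (mod 9).
    Reduce coefficients mod 9: 8·t ≡ 2 (mod 9).
    The inverse of 8 mod 9 is 8 (since 8·8 = 64 = 7·9 + 1), so t ≡ 8·2 = 16 ≡ 7 (mod 9).
    Then x = 94 + 143·7 = 1095, valid modulo lcm(143, 9) = 1287: x ≡ 1095 (mod 1287).
Verify: 1095 mod 13 = 3 ✓, 1095 mod 11 = 6 ✓, 1095 mod 9 = 6 ✓.

x ≡ 1095 (mod 1287).


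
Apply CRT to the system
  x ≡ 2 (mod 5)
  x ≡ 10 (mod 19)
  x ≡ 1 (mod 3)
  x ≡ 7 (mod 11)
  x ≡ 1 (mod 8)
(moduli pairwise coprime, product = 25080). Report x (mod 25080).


Product of moduli M = 5 · 19 · 3 · 11 · 8 = 25080.
Merge one congruence at a time:
  Start: x ≡ 2 (mod 5).
  Combine with x ≡ 10 (mod 19); new modulus lcm = 95.
    Write x = 2 + 5·t and substitute into x ≡ 10 (mod 19): 5·t ≡ 10 − 2 = 8 (mod 19).
    The inverse of 5 mod 19 is 4 (since 5·4 = 20 = 1·19 + 1), so t ≡ 4·8 = 32 ≡ 13 (mod 19).
    Then x = 2 + 5·13 = 67, valid modulo lcm(5, 19) = 95: x ≡ 67 (mod 95).
  Combine with x ≡ 1 (mod 3); new modulus lcm = 285.
    Write x = 67 + 95·t and substitute into x ≡ 1 (mod 3): 95·t ≡ 1 − 67 = -66 (mod 3).
    Reduce coefficients mod 3: 2·t ≡ 0 (mod 3).
    The inverse of 2 mod 3 is 2 (since 2·2 = 4 = 1·3 + 1), so t ≡ 2·0 = 0 ≡ 0 (mod 3).
    Then x = 67 + 95·0 = 67, valid modulo lcm(95, 3) = 285: x ≡ 67 (mod 285).
  Combine with x ≡ 7 (mod 11); new modulus lcm = 3135.
    Write x = 67 + 285·t and substitute into x ≡ 7 (mod 11): 285·t ≡ 7 − 67 = -60 (mod 11).
    Reduce coefficients mod 11: 10·t ≡ 6 (mod 11).
    The inverse of 10 mod 11 is 10 (since 10·10 = 100 = 9·11 + 1), so t ≡ 10·6 = 60 ≡ 5 (mod 11).
    Then x = 67 + 285·5 = 1492, valid modulo lcm(285, 11) = 3135: x ≡ 1492 (mod 3135).
  Combine with x ≡ 1 (mod 8); new modulus lcm = 25080.
    Write x = 1492 + 3135·t and substitute into x ≡ 1 (mod 8): 3135·t ≡ 1 − 1492 = -1491 (mod 8).
    Reduce coefficients mod 8: 7·t ≡ 5 (mod 8).
    The inverse of 7 mod 8 is 7 (since 7·7 = 49 = 6·8 + 1), so t ≡ 7·5 = 35 ≡ 3 (mod 8).
    Then x = 1492 + 3135·3 = 10897, valid modulo lcm(3135, 8) = 25080: x ≡ 10897 (mod 25080).
Verify against each original: 10897 mod 5 = 2, 10897 mod 19 = 10, 10897 mod 3 = 1, 10897 mod 11 = 7, 10897 mod 8 = 1.

x ≡ 10897 (mod 25080).


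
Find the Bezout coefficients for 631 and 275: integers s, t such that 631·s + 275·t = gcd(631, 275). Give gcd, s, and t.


Euclidean algorithm on (631, 275) — divide until remainder is 0:
  631 = 2 · 275 + 81
  275 = 3 · 81 + 32
  81 = 2 · 32 + 17
  32 = 1 · 17 + 15
  17 = 1 · 15 + 2
  15 = 7 · 2 + 1
  2 = 2 · 1 + 0
gcd(631, 275) = 1.
Track Bezout coefficients alongside the remainders: start with r₀ = 631 = a·1 + b·0 (s = 1, t = 0) and r₁ = 275 = a·0 + b·1 (s = 0, t = 1); each new remainder r_{k+1} = r_{k-1} − q_k·r_k inherits s_{k+1} = s_{k-1} − q_k·s_k, t_{k+1} = t_{k-1} − q_k·t_k, so r_k = a·s_k + b·t_k at every step:
  q = 2: r = 81, s = 1 − 2·0 = 1, t = 0 − 2·1 = -2  (check: 631·1 + 275·(-2) = 81)
  q = 3: r = 32, s = 0 − 3·1 = -3, t = 1 − 3·(-2) = 7  (check: 631·(-3) + 275·7 = 32)
  q = 2: r = 17, s = 1 − 2·(-3) = 7, t = -2 − 2·7 = -16  (check: 631·7 + 275·(-16) = 17)
  q = 1: r = 15, s = -3 − 1·7 = -10, t = 7 − 1·(-16) = 23  (check: 631·(-10) + 275·23 = 15)
  q = 1: r = 2, s = 7 − 1·(-10) = 17, t = -16 − 1·23 = -39  (check: 631·17 + 275·(-39) = 2)
  q = 7: r = 1, s = -10 − 7·17 = -129, t = 23 − 7·(-39) = 296  (check: 631·(-129) + 275·296 = 1)
The row with r = 1 (the gcd) gives the Bezout coefficients s = -129, t = 296.
Result: 631 · (-129) + 275 · (296) = 1.

gcd(631, 275) = 1; s = -129, t = 296 (check: 631·(-129) + 275·296 = 1).


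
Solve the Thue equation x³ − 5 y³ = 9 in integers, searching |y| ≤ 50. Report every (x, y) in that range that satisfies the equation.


The equation is x³ - 5y³ = 9. For fixed y, x³ = 5·y³ + 9, so a solution requires the RHS to be a perfect cube.
Strategy: iterate y from -50 to 50, compute RHS = 5·y³ + 9, and check whether it is a (positive or negative) perfect cube.
Check small values of y:
  y = 0: RHS = 9 is not a perfect cube.
  y = 1: RHS = 14 is not a perfect cube.
  y = -1: RHS = 4 is not a perfect cube.
  y = 2: RHS = 49 is not a perfect cube.
  y = -2: RHS = -31 is not a perfect cube.
  y = 3: RHS = 144 is not a perfect cube.
  y = -3: RHS = -126 is not a perfect cube.
Continuing the search up to |y| = 50 finds no solutions either.
No (x, y) in the scanned range satisfies the equation.

No integer solutions with |y| ≤ 50.


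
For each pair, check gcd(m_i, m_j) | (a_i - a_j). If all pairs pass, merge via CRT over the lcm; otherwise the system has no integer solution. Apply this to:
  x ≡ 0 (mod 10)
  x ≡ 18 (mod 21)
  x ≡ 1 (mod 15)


Moduli 10, 21, 15 are not pairwise coprime, so CRT works modulo lcm(m_i) when all pairwise compatibility conditions hold.
Pairwise compatibility: gcd(m_i, m_j) must divide a_i - a_j for every pair.
Merge one congruence at a time:
  Start: x ≡ 0 (mod 10).
  Combine with x ≡ 18 (mod 21): gcd(10, 21) = 1; 18 - 0 = 18, which IS divisible by 1, so compatible.
    Write x = 0 + 10·t and substitute into x ≡ 18 (mod 21): 10·t ≡ 18 − 0 = 18 (mod 21).
    The inverse of 10 mod 21 is 19 (since 10·19 = 190 = 9·21 + 1), so t ≡ 19·18 = 342 ≡ 6 (mod 21).
    Then x = 0 + 10·6 = 60, valid modulo lcm(10, 21) = 210: x ≡ 60 (mod 210).
  Combine with x ≡ 1 (mod 15): gcd(210, 15) = 15, and 1 - 60 = -59 is NOT divisible by 15.
    ⇒ system is inconsistent (no integer solution).

No solution (the system is inconsistent).


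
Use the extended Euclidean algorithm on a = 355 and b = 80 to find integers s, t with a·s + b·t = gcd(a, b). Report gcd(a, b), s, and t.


Euclidean algorithm on (355, 80) — divide until remainder is 0:
  355 = 4 · 80 + 35
  80 = 2 · 35 + 10
  35 = 3 · 10 + 5
  10 = 2 · 5 + 0
gcd(355, 80) = 5.
Track Bezout coefficients alongside the remainders: start with r₀ = 355 = a·1 + b·0 (s = 1, t = 0) and r₁ = 80 = a·0 + b·1 (s = 0, t = 1); each new remainder r_{k+1} = r_{k-1} − q_k·r_k inherits s_{k+1} = s_{k-1} − q_k·s_k, t_{k+1} = t_{k-1} − q_k·t_k, so r_k = a·s_k + b·t_k at every step:
  q = 4: r = 35, s = 1 − 4·0 = 1, t = 0 − 4·1 = -4  (check: 355·1 + 80·(-4) = 35)
  q = 2: r = 10, s = 0 − 2·1 = -2, t = 1 − 2·(-4) = 9  (check: 355·(-2) + 80·9 = 10)
  q = 3: r = 5, s = 1 − 3·(-2) = 7, t = -4 − 3·9 = -31  (check: 355·7 + 80·(-31) = 5)
The row with r = 5 (the gcd) gives the Bezout coefficients s = 7, t = -31.
Result: 355 · (7) + 80 · (-31) = 5.

gcd(355, 80) = 5; s = 7, t = -31 (check: 355·7 + 80·(-31) = 5).


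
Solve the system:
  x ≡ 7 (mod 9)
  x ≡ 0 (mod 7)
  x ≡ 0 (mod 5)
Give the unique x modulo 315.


Moduli 9, 7, 5 are pairwise coprime; by CRT there is a unique solution modulo M = 9 · 7 · 5 = 315.
Solve pairwise, accumulating the modulus:
  Start with x ≡ 7 (mod 9).
  Combine with x ≡ 0 (mod 7): since gcd(9, 7) = 1, we get a unique residue mod 63.
    Write x = 7 + 9·t and substitute into x ≡ 0 (mod 7): 9·t ≡ 0 − 7 = -7 (mod 7).
    Reduce coefficients mod 7: 2·t ≡ 0 (mod 7).
    The inverse of 2 mod 7 is 4 (since 2·4 = 8 = 1·7 + 1), so t ≡ 4·0 = 0 ≡ 0 (mod 7).
    Then x = 7 + 9·0 = 7, valid modulo lcm(9, 7) = 63: x ≡ 7 (mod 63).
  Combine with x ≡ 0 (mod 5): since gcd(63, 5) = 1, we get a unique residue mod 315.
    Write x = 7 + 63·t and substitute into x ≡ 0 (mod 5): 63·t ≡ 0 − 7 = -7 (mod 5).
    Reduce coefficients mod 5: 3·t ≡ 3 (mod 5).
    The inverse of 3 mod 5 is 2 (since 3·2 = 6 = 1·5 + 1), so t ≡ 2·3 = 6 ≡ 1 (mod 5).
    Then x = 7 + 63·1 = 70, valid modulo lcm(63, 5) = 315: x ≡ 70 (mod 315).
Verify: 70 mod 9 = 7 ✓, 70 mod 7 = 0 ✓, 70 mod 5 = 0 ✓.

x ≡ 70 (mod 315).


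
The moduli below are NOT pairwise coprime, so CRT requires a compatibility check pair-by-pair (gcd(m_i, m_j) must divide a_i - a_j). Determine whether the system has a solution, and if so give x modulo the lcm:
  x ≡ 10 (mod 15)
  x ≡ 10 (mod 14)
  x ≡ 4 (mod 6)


Moduli 15, 14, 6 are not pairwise coprime, so CRT works modulo lcm(m_i) when all pairwise compatibility conditions hold.
Pairwise compatibility: gcd(m_i, m_j) must divide a_i - a_j for every pair.
Merge one congruence at a time:
  Start: x ≡ 10 (mod 15).
  Combine with x ≡ 10 (mod 14): gcd(15, 14) = 1; 10 - 10 = 0, which IS divisible by 1, so compatible.
    Write x = 10 + 15·t and substitute into x ≡ 10 (mod 14): 15·t ≡ 10 − 10 = 0 (mod 14).
    Reduce coefficients mod 14: 1·t ≡ 0 (mod 14).
    So t ≡ 0 (mod 14).
    Then x = 10 + 15·0 = 10, valid modulo lcm(15, 14) = 210: x ≡ 10 (mod 210).
  Combine with x ≡ 4 (mod 6): gcd(210, 6) = 6; 4 - 10 = -6, which IS divisible by 6, so compatible.
    Write x = 10 + 210·t and substitute into x ≡ 4 (mod 6): 210·t ≡ 4 − 10 = -6 (mod 6).
    Divide the congruence (and modulus) by g = 6: 35·t ≡ -1 (mod 1).
    Modulo 1 every t works; take t = 0.
    Then x = 10 + 210·0 = 10, valid modulo lcm(210, 6) = 210: x ≡ 10 (mod 210).
Verify: 10 mod 15 = 10, 10 mod 14 = 10, 10 mod 6 = 4.

x ≡ 10 (mod 210).


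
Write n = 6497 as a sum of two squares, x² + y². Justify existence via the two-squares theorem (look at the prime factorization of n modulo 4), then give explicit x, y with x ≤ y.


Step 1: Factor n = 6497 = 73 · 89.
Step 2: Check the mod-4 condition on each prime factor: 73 ≡ 1 (mod 4), exponent 1; 89 ≡ 1 (mod 4), exponent 1.
All primes ≡ 3 (mod 4) appear to even exponent (or don't appear), so by the two-squares theorem n IS expressible as a sum of two squares.
Step 3: Build a representation. Here n = 73 · 89 is a product of primes ≡ 1 (mod 4). Each prime p ≡ 1 (mod 4) is itself a sum of two squares; find a² by testing p − a² for a perfect square:
  73: 73 − 1² = 72, 73 − 2² = 69, 73 − 3² = 64 = 8² ⇒ 73 = 3² + 8².
  89: 89 − 1² = 88, 89 − 2² = 85, 89 − 3² = 80, 89 − 4² = 73, 89 − 5² = 64 = 8² ⇒ 89 = 5² + 8².
  Combine using the Brahmagupta–Fibonacci identity (a² + b²)(c² + d²) = (ac − bd)² + (ad + bc)² = (ac + bd)² + (ad − bc)²:
  73 · 89 = 6497: from (3² + 8²)(5² + 8²), take (3·5 − 8·8, 3·8 + 8·5) = (15 − 64, 24 + 40) = (-49, 64); dropping signs (only squares matter) gives (49, 64); check 49² + 64² = 2401 + 4096 = 6497 ✓.
Step 4: Order so x ≤ y and verify: 49² + 64² = 2401 + 4096 = 6497 = n. ✓

n = 6497 = 49² + 64² (one valid representation with x ≤ y).


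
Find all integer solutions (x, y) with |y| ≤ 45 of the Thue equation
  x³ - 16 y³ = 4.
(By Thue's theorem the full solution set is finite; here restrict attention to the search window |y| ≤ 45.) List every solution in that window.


The equation is x³ - 16y³ = 4. For fixed y, x³ = 16·y³ + 4, so a solution requires the RHS to be a perfect cube.
Strategy: iterate y from -45 to 45, compute RHS = 16·y³ + 4, and check whether it is a (positive or negative) perfect cube.
Check small values of y:
  y = 0: RHS = 4 is not a perfect cube.
  y = 1: RHS = 20 is not a perfect cube.
  y = -1: RHS = -12 is not a perfect cube.
  y = 2: RHS = 132 is not a perfect cube.
  y = -2: RHS = -124 is not a perfect cube.
  y = 3: RHS = 436 is not a perfect cube.
  y = -3: RHS = -428 is not a perfect cube.
Continuing the search up to |y| = 45 finds no solutions either.
No (x, y) in the scanned range satisfies the equation.

No integer solutions with |y| ≤ 45.


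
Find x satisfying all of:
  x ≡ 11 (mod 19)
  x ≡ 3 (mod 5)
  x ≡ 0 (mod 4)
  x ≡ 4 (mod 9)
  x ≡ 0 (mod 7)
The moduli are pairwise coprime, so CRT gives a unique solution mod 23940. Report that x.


Product of moduli M = 19 · 5 · 4 · 9 · 7 = 23940.
Merge one congruence at a time:
  Start: x ≡ 11 (mod 19).
  Combine with x ≡ 3 (mod 5); new modulus lcm = 95.
    Write x = 11 + 19·t and substitute into x ≡ 3 (mod 5): 19·t ≡ 3 − 11 = -8 (mod 5).
    Reduce coefficients mod 5: 4·t ≡ 2 (mod 5).
    The inverse of 4 mod 5 is 4 (since 4·4 = 16 = 3·5 + 1), so t ≡ 4·2 = 8 ≡ 3 (mod 5).
    Then x = 11 + 19·3 = 68, valid modulo lcm(19, 5) = 95: x ≡ 68 (mod 95).
  Combine with x ≡ 0 (mod 4); new modulus lcm = 380.
    Write x = 68 + 95·t and substitute into x ≡ 0 (mod 4): 95·t ≡ 0 − 68 = -68 (mod 4).
    Reduce coefficients mod 4: 3·t ≡ 0 (mod 4).
    The inverse of 3 mod 4 is 3 (since 3·3 = 9 = 2·4 + 1), so t ≡ 3·0 = 0 ≡ 0 (mod 4).
    Then x = 68 + 95·0 = 68, valid modulo lcm(95, 4) = 380: x ≡ 68 (mod 380).
  Combine with x ≡ 4 (mod 9); new modulus lcm = 3420.
    Write x = 68 + 380·t and substitute into x ≡ 4 (mod 9): 380·t ≡ 4 − 68 = -64 (mod 9).
    Reduce coefficients mod 9: 2·t ≡ 8 (mod 9).
    The inverse of 2 mod 9 is 5 (since 2·5 = 10 = 1·9 + 1), so t ≡ 5·8 = 40 ≡ 4 (mod 9).
    Then x = 68 + 380·4 = 1588, valid modulo lcm(380, 9) = 3420: x ≡ 1588 (mod 3420).
  Combine with x ≡ 0 (mod 7); new modulus lcm = 23940.
    Write x = 1588 + 3420·t and substitute into x ≡ 0 (mod 7): 3420·t ≡ 0 − 1588 = -1588 (mod 7).
    Reduce coefficients mod 7: 4·t ≡ 1 (mod 7).
    The inverse of 4 mod 7 is 2 (since 4·2 = 8 = 1·7 + 1), so t ≡ 2·1 = 2 ≡ 2 (mod 7).
    Then x = 1588 + 3420·2 = 8428, valid modulo lcm(3420, 7) = 23940: x ≡ 8428 (mod 23940).
Verify against each original: 8428 mod 19 = 11, 8428 mod 5 = 3, 8428 mod 4 = 0, 8428 mod 9 = 4, 8428 mod 7 = 0.

x ≡ 8428 (mod 23940).
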